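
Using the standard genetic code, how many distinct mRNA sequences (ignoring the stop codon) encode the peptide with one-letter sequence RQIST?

864

Arg: 6 codons.
Gln: 2 codons.
Ile: 3 codons.
Ser: 6 codons.
Thr: 4 codons.
6 × 2 × 3 × 6 × 4 = 864.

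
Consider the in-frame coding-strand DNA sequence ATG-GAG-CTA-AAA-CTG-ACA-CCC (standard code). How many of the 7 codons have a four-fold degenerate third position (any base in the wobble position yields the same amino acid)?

Codon 1 ATG (Met): third position 1-fold.
Codon 2 GAG (Glu): third position 2-fold.
Codon 3 CTA (Leu): third position 4-fold.
Codon 4 AAA (Lys): third position 2-fold.
Codon 5 CTG (Leu): third position 4-fold.
Codon 6 ACA (Thr): third position 4-fold.
Codon 7 CCC (Pro): third position 4-fold.
Four-fold degenerate third positions: 4.

4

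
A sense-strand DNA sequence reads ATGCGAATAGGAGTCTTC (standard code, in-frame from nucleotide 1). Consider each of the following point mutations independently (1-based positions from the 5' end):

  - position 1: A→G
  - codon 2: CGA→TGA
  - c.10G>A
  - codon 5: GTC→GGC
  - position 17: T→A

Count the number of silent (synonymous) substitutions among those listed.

Codon 1: ATG (Met) → GTG (Val) — missense.
Codon 2: CGA (Arg) → TGA (Stop) — nonsense.
Codon 4: GGA (Gly) → AGA (Arg) — missense.
Codon 5: GTC (Val) → GGC (Gly) — missense.
Codon 6: TTC (Phe) → TAC (Tyr) — missense.
Synonymous: 0 of 5.

0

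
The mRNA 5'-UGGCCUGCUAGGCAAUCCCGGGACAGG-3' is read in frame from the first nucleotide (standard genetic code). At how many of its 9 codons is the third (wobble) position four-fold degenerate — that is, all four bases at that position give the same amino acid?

4

Codon 1 UGG (Trp): third position 1-fold.
Codon 2 CCU (Pro): third position 4-fold.
Codon 3 GCU (Ala): third position 4-fold.
Codon 4 AGG (Arg): third position 2-fold.
Codon 5 CAA (Gln): third position 2-fold.
Codon 6 UCC (Ser): third position 4-fold.
Codon 7 CGG (Arg): third position 4-fold.
Codon 8 GAC (Asp): third position 2-fold.
Codon 9 AGG (Arg): third position 2-fold.
Four-fold degenerate third positions: 4.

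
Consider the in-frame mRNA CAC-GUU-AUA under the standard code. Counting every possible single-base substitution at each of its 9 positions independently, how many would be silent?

Codon 1 (CAC, His): 1 synonymous substitution.
Codon 2 (GUU, Val): 3 synonymous substitutions.
Codon 3 (AUA, Ile): 2 synonymous substitutions.
Total: 1 + 3 + 2 = 6.

6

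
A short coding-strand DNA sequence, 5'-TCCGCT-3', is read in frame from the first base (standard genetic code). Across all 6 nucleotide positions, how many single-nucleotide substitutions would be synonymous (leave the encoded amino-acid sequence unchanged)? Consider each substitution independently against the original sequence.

Codon 1 (TCC, Ser): 3 synonymous substitutions.
Codon 2 (GCT, Ala): 3 synonymous substitutions.
Total: 3 + 3 = 6.

6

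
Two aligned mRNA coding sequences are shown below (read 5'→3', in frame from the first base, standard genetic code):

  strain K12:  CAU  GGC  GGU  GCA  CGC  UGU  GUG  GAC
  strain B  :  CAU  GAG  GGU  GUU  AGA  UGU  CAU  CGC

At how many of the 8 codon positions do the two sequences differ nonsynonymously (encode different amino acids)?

Codon 1: CAU His / CAU His — identical.
Codon 2: GGC Gly / GAG Glu — nonsynonymous.
Codon 3: GGU Gly / GGU Gly — identical.
Codon 4: GCA Ala / GUU Val — nonsynonymous.
Codon 5: CGC Arg / AGA Arg — synonymous.
Codon 6: UGU Cys / UGU Cys — identical.
Codon 7: GUG Val / CAU His — nonsynonymous.
Codon 8: GAC Asp / CGC Arg — nonsynonymous.
Nonsynonymous differences: 4.

4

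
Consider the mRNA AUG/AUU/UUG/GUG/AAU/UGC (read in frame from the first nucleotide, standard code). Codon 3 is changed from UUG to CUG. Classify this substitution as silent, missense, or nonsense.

Position 7 falls in codon 3: UUG → Leu.
After the substitution the codon is CUG → Leu.
Both encode Leu, so the change is synonymous.

silent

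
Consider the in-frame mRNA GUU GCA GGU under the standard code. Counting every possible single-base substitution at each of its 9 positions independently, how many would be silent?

Codon 1 (GUU, Val): 3 synonymous substitutions.
Codon 2 (GCA, Ala): 3 synonymous substitutions.
Codon 3 (GGU, Gly): 3 synonymous substitutions.
Total: 3 + 3 + 3 = 9.

9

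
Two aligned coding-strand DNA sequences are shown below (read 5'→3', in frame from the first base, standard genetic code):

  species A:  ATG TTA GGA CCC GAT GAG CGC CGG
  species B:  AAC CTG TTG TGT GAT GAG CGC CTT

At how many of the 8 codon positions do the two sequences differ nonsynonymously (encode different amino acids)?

4

Codon 1: ATG Met / AAC Asn — nonsynonymous.
Codon 2: TTA Leu / CTG Leu — synonymous.
Codon 3: GGA Gly / TTG Leu — nonsynonymous.
Codon 4: CCC Pro / TGT Cys — nonsynonymous.
Codon 5: GAT Asp / GAT Asp — identical.
Codon 6: GAG Glu / GAG Glu — identical.
Codon 7: CGC Arg / CGC Arg — identical.
Codon 8: CGG Arg / CTT Leu — nonsynonymous.
Nonsynonymous differences: 4.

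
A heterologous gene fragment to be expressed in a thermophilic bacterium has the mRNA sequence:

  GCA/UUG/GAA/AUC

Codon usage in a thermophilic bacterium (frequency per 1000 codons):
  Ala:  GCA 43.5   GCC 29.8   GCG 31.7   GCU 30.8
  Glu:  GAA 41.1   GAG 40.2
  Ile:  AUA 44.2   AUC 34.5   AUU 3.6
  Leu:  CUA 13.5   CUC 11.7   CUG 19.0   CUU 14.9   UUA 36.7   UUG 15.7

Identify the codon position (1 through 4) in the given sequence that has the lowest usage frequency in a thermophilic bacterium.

2

Codon 1 GCA (Ala): 43.5 per 1000.
Codon 2 UUG (Leu): 15.7 per 1000.
Codon 3 GAA (Glu): 41.1 per 1000.
Codon 4 AUC (Ile): 34.5 per 1000.
Lowest frequency is 15.7 at codon 2.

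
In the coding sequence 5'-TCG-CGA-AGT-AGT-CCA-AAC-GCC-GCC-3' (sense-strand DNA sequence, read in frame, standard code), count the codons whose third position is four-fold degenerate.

Codon 1 TCG (Ser): third position 4-fold.
Codon 2 CGA (Arg): third position 4-fold.
Codon 3 AGT (Ser): third position 2-fold.
Codon 4 AGT (Ser): third position 2-fold.
Codon 5 CCA (Pro): third position 4-fold.
Codon 6 AAC (Asn): third position 2-fold.
Codon 7 GCC (Ala): third position 4-fold.
Codon 8 GCC (Ala): third position 4-fold.
Four-fold degenerate third positions: 5.

5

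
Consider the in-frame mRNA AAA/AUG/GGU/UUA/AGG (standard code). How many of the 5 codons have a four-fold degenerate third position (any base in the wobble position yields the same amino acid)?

Codon 1 AAA (Lys): third position 2-fold.
Codon 2 AUG (Met): third position 1-fold.
Codon 3 GGU (Gly): third position 4-fold.
Codon 4 UUA (Leu): third position 2-fold.
Codon 5 AGG (Arg): third position 2-fold.
Four-fold degenerate third positions: 1.

1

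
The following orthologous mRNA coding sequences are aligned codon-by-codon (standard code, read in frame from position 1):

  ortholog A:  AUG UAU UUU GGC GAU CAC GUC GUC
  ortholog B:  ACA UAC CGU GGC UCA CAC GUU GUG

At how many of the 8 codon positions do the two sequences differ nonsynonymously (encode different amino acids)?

Codon 1: AUG Met / ACA Thr — nonsynonymous.
Codon 2: UAU Tyr / UAC Tyr — synonymous.
Codon 3: UUU Phe / CGU Arg — nonsynonymous.
Codon 4: GGC Gly / GGC Gly — identical.
Codon 5: GAU Asp / UCA Ser — nonsynonymous.
Codon 6: CAC His / CAC His — identical.
Codon 7: GUC Val / GUU Val — synonymous.
Codon 8: GUC Val / GUG Val — synonymous.
Nonsynonymous differences: 3.

3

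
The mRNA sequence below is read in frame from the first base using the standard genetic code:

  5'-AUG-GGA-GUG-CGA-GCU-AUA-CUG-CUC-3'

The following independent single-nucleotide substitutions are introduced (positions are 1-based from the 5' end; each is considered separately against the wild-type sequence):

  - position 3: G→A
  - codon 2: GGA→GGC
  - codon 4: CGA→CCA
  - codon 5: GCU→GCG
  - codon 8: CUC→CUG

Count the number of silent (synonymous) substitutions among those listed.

3

Codon 1: AUG (Met) → AUA (Ile) — missense.
Codon 2: GGA (Gly) → GGC (Gly) — synonymous.
Codon 4: CGA (Arg) → CCA (Pro) — missense.
Codon 5: GCU (Ala) → GCG (Ala) — synonymous.
Codon 8: CUC (Leu) → CUG (Leu) — synonymous.
Synonymous: 3 of 5.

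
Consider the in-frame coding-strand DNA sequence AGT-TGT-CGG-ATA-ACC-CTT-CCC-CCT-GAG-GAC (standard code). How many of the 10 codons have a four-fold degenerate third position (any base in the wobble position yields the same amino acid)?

5

Codon 1 AGT (Ser): third position 2-fold.
Codon 2 TGT (Cys): third position 2-fold.
Codon 3 CGG (Arg): third position 4-fold.
Codon 4 ATA (Ile): third position 3-fold.
Codon 5 ACC (Thr): third position 4-fold.
Codon 6 CTT (Leu): third position 4-fold.
Codon 7 CCC (Pro): third position 4-fold.
Codon 8 CCT (Pro): third position 4-fold.
Codon 9 GAG (Glu): third position 2-fold.
Codon 10 GAC (Asp): third position 2-fold.
Four-fold degenerate third positions: 5.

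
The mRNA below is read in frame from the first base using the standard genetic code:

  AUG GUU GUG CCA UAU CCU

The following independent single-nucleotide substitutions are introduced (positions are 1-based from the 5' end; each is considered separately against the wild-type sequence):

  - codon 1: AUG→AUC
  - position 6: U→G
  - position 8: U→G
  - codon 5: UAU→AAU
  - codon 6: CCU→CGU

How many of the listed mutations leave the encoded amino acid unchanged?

Codon 1: AUG (Met) → AUC (Ile) — missense.
Codon 2: GUU (Val) → GUG (Val) — synonymous.
Codon 3: GUG (Val) → GGG (Gly) — missense.
Codon 5: UAU (Tyr) → AAU (Asn) — missense.
Codon 6: CCU (Pro) → CGU (Arg) — missense.
Synonymous: 1 of 5.

1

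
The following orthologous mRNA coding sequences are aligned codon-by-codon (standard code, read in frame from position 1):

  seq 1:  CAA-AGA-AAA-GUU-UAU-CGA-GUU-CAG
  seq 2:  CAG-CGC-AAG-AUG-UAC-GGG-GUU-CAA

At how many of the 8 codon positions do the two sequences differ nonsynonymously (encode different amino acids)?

2

Codon 1: CAA Gln / CAG Gln — synonymous.
Codon 2: AGA Arg / CGC Arg — synonymous.
Codon 3: AAA Lys / AAG Lys — synonymous.
Codon 4: GUU Val / AUG Met — nonsynonymous.
Codon 5: UAU Tyr / UAC Tyr — synonymous.
Codon 6: CGA Arg / GGG Gly — nonsynonymous.
Codon 7: GUU Val / GUU Val — identical.
Codon 8: CAG Gln / CAA Gln — synonymous.
Nonsynonymous differences: 2.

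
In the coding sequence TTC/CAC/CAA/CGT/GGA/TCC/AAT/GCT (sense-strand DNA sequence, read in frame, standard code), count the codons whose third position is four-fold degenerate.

Codon 1 TTC (Phe): third position 2-fold.
Codon 2 CAC (His): third position 2-fold.
Codon 3 CAA (Gln): third position 2-fold.
Codon 4 CGT (Arg): third position 4-fold.
Codon 5 GGA (Gly): third position 4-fold.
Codon 6 TCC (Ser): third position 4-fold.
Codon 7 AAT (Asn): third position 2-fold.
Codon 8 GCT (Ala): third position 4-fold.
Four-fold degenerate third positions: 4.

4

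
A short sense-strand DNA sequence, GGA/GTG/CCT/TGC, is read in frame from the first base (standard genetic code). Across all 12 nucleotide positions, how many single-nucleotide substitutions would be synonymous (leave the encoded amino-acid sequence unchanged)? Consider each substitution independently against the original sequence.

Codon 1 (GGA, Gly): 3 synonymous substitutions.
Codon 2 (GTG, Val): 3 synonymous substitutions.
Codon 3 (CCT, Pro): 3 synonymous substitutions.
Codon 4 (TGC, Cys): 1 synonymous substitution.
Total: 3 + 3 + 3 + 1 = 10.

10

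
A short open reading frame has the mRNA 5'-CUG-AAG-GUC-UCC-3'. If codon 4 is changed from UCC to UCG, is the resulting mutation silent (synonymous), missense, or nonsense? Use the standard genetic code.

silent

Position 12 falls in codon 4: UCC → Ser.
After the substitution the codon is UCG → Ser.
Both encode Ser, so the change is synonymous.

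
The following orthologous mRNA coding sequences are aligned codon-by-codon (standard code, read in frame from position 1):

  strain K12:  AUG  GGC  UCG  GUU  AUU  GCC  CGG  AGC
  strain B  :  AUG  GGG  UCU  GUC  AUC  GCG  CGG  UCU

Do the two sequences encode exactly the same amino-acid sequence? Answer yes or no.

Codon 1: AUG Met / AUG Met — identical.
Codon 2: GGC Gly / GGG Gly — synonymous.
Codon 3: UCG Ser / UCU Ser — synonymous.
Codon 4: GUU Val / GUC Val — synonymous.
Codon 5: AUU Ile / AUC Ile — synonymous.
Codon 6: GCC Ala / GCG Ala — synonymous.
Codon 7: CGG Arg / CGG Arg — identical.
Codon 8: AGC Ser / UCU Ser — synonymous.
Nonsynonymous differences: 0 → same protein.

yes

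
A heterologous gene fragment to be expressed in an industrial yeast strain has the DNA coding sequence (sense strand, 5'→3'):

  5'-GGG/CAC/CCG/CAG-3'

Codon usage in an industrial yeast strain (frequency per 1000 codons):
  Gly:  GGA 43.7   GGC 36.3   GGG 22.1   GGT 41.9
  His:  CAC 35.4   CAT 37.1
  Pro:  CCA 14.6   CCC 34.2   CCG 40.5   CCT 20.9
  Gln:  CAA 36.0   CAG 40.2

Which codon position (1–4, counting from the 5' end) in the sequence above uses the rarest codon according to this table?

1

Codon 1 GGG (Gly): 22.1 per 1000.
Codon 2 CAC (His): 35.4 per 1000.
Codon 3 CCG (Pro): 40.5 per 1000.
Codon 4 CAG (Gln): 40.2 per 1000.
Lowest frequency is 22.1 at codon 1.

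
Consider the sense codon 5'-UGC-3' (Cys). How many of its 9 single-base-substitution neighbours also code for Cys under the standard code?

1

Position 1: none → 0 synonymous.
Position 2: none → 0 synonymous.
Position 3: UGU → 1 synonymous.
Total: 0 + 0 + 1 = 1.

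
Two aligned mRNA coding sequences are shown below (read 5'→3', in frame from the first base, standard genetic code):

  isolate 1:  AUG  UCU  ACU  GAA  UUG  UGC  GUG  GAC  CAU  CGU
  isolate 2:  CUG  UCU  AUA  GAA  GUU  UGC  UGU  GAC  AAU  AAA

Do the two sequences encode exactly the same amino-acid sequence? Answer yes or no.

Codon 1: AUG Met / CUG Leu — nonsynonymous.
Codon 2: UCU Ser / UCU Ser — identical.
Codon 3: ACU Thr / AUA Ile — nonsynonymous.
Codon 4: GAA Glu / GAA Glu — identical.
Codon 5: UUG Leu / GUU Val — nonsynonymous.
Codon 6: UGC Cys / UGC Cys — identical.
Codon 7: GUG Val / UGU Cys — nonsynonymous.
Codon 8: GAC Asp / GAC Asp — identical.
Codon 9: CAU His / AAU Asn — nonsynonymous.
Codon 10: CGU Arg / AAA Lys — nonsynonymous.
Nonsynonymous differences: 6 → different protein.

no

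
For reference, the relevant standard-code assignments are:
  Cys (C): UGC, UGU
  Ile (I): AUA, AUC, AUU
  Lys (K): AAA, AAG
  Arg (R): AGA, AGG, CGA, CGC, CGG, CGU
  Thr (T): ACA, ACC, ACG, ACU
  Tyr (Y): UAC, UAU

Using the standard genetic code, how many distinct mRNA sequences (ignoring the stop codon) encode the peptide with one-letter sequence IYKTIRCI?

5184

Ile: 3 codons.
Tyr: 2 codons.
Lys: 2 codons.
Thr: 4 codons.
Ile: 3 codons.
Arg: 6 codons.
Cys: 2 codons.
Ile: 3 codons.
3 × 2 × 2 × 4 × 3 × 6 × 2 × 3 = 5184.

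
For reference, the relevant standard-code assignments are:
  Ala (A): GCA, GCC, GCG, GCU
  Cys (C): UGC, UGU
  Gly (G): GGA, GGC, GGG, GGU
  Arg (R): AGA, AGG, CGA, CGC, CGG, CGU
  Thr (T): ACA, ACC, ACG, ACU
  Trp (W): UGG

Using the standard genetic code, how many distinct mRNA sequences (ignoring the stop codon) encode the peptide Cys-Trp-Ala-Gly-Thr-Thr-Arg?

3072

Cys: 2 codons.
Trp: 1 codon.
Ala: 4 codons.
Gly: 4 codons.
Thr: 4 codons.
Thr: 4 codons.
Arg: 6 codons.
2 × 1 × 4 × 4 × 4 × 4 × 6 = 3072.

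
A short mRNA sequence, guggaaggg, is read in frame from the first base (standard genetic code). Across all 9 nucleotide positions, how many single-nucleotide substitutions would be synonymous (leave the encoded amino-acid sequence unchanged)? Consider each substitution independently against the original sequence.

Codon 1 (GUG, Val): 3 synonymous substitutions.
Codon 2 (GAA, Glu): 1 synonymous substitution.
Codon 3 (GGG, Gly): 3 synonymous substitutions.
Total: 3 + 1 + 3 = 7.

7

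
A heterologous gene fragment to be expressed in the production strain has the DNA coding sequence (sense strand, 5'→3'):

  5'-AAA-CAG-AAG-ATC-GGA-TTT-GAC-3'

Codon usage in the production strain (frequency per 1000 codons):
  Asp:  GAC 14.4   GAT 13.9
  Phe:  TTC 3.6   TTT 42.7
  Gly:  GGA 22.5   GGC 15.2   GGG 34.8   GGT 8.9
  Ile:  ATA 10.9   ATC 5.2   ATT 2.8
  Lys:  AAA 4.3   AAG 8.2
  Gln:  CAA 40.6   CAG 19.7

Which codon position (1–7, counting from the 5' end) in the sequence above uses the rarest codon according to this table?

1

Codon 1 AAA (Lys): 4.3 per 1000.
Codon 2 CAG (Gln): 19.7 per 1000.
Codon 3 AAG (Lys): 8.2 per 1000.
Codon 4 ATC (Ile): 5.2 per 1000.
Codon 5 GGA (Gly): 22.5 per 1000.
Codon 6 TTT (Phe): 42.7 per 1000.
Codon 7 GAC (Asp): 14.4 per 1000.
Lowest frequency is 4.3 at codon 1.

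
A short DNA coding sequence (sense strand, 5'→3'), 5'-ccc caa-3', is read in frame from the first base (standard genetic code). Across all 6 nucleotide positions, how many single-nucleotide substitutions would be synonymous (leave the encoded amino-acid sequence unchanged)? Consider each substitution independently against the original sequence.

4

Codon 1 (CCC, Pro): 3 synonymous substitutions.
Codon 2 (CAA, Gln): 1 synonymous substitution.
Total: 3 + 1 = 4.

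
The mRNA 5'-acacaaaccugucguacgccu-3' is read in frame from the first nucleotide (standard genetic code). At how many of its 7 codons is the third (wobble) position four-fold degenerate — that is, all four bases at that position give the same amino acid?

Codon 1 ACA (Thr): third position 4-fold.
Codon 2 CAA (Gln): third position 2-fold.
Codon 3 ACC (Thr): third position 4-fold.
Codon 4 UGU (Cys): third position 2-fold.
Codon 5 CGU (Arg): third position 4-fold.
Codon 6 ACG (Thr): third position 4-fold.
Codon 7 CCU (Pro): third position 4-fold.
Four-fold degenerate third positions: 5.

5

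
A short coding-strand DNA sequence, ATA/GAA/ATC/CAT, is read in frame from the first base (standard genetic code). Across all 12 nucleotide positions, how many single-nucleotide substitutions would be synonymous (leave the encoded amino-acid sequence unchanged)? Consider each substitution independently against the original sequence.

6

Codon 1 (ATA, Ile): 2 synonymous substitutions.
Codon 2 (GAA, Glu): 1 synonymous substitution.
Codon 3 (ATC, Ile): 2 synonymous substitutions.
Codon 4 (CAT, His): 1 synonymous substitution.
Total: 2 + 1 + 2 + 1 = 6.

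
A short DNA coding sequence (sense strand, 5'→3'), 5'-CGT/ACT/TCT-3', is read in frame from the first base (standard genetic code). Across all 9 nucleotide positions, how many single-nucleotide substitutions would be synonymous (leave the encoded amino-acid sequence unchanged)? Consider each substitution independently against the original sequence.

Codon 1 (CGT, Arg): 3 synonymous substitutions.
Codon 2 (ACT, Thr): 3 synonymous substitutions.
Codon 3 (TCT, Ser): 3 synonymous substitutions.
Total: 3 + 3 + 3 = 9.

9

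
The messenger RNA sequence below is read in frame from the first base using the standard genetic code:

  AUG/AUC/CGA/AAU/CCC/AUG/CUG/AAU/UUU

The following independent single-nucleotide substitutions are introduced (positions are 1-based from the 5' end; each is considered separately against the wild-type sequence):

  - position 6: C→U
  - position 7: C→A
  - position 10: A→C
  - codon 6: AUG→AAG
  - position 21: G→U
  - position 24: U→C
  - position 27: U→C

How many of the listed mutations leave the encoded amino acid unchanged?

Codon 2: AUC (Ile) → AUU (Ile) — synonymous.
Codon 3: CGA (Arg) → AGA (Arg) — synonymous.
Codon 4: AAU (Asn) → CAU (His) — missense.
Codon 6: AUG (Met) → AAG (Lys) — missense.
Codon 7: CUG (Leu) → CUU (Leu) — synonymous.
Codon 8: AAU (Asn) → AAC (Asn) — synonymous.
Codon 9: UUU (Phe) → UUC (Phe) — synonymous.
Synonymous: 5 of 7.

5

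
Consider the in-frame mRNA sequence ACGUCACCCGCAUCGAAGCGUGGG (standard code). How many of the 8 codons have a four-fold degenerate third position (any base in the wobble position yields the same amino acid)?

Codon 1 ACG (Thr): third position 4-fold.
Codon 2 UCA (Ser): third position 4-fold.
Codon 3 CCC (Pro): third position 4-fold.
Codon 4 GCA (Ala): third position 4-fold.
Codon 5 UCG (Ser): third position 4-fold.
Codon 6 AAG (Lys): third position 2-fold.
Codon 7 CGU (Arg): third position 4-fold.
Codon 8 GGG (Gly): third position 4-fold.
Four-fold degenerate third positions: 7.

7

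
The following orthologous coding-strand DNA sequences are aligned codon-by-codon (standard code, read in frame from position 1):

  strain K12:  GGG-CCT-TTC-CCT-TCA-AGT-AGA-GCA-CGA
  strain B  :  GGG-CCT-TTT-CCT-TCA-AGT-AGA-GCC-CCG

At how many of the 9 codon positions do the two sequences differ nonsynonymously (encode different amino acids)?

Codon 1: GGG Gly / GGG Gly — identical.
Codon 2: CCT Pro / CCT Pro — identical.
Codon 3: TTC Phe / TTT Phe — synonymous.
Codon 4: CCT Pro / CCT Pro — identical.
Codon 5: TCA Ser / TCA Ser — identical.
Codon 6: AGT Ser / AGT Ser — identical.
Codon 7: AGA Arg / AGA Arg — identical.
Codon 8: GCA Ala / GCC Ala — synonymous.
Codon 9: CGA Arg / CCG Pro — nonsynonymous.
Nonsynonymous differences: 1.

1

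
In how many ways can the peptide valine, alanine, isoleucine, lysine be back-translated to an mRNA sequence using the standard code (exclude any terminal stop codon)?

Val: 4 codons.
Ala: 4 codons.
Ile: 3 codons.
Lys: 2 codons.
4 × 4 × 3 × 2 = 96.

96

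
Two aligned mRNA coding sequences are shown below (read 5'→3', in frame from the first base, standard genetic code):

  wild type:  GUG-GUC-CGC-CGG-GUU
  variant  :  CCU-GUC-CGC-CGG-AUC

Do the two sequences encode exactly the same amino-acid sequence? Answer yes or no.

no

Codon 1: GUG Val / CCU Pro — nonsynonymous.
Codon 2: GUC Val / GUC Val — identical.
Codon 3: CGC Arg / CGC Arg — identical.
Codon 4: CGG Arg / CGG Arg — identical.
Codon 5: GUU Val / AUC Ile — nonsynonymous.
Nonsynonymous differences: 2 → different protein.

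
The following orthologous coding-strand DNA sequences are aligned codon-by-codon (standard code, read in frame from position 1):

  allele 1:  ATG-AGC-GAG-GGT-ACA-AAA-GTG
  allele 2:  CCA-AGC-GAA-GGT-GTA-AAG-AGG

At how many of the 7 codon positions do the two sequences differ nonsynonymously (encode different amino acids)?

Codon 1: ATG Met / CCA Pro — nonsynonymous.
Codon 2: AGC Ser / AGC Ser — identical.
Codon 3: GAG Glu / GAA Glu — synonymous.
Codon 4: GGT Gly / GGT Gly — identical.
Codon 5: ACA Thr / GTA Val — nonsynonymous.
Codon 6: AAA Lys / AAG Lys — synonymous.
Codon 7: GTG Val / AGG Arg — nonsynonymous.
Nonsynonymous differences: 3.

3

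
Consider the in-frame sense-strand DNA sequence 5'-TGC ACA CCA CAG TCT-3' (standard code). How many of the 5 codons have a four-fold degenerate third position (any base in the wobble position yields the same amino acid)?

3

Codon 1 TGC (Cys): third position 2-fold.
Codon 2 ACA (Thr): third position 4-fold.
Codon 3 CCA (Pro): third position 4-fold.
Codon 4 CAG (Gln): third position 2-fold.
Codon 5 TCT (Ser): third position 4-fold.
Four-fold degenerate third positions: 3.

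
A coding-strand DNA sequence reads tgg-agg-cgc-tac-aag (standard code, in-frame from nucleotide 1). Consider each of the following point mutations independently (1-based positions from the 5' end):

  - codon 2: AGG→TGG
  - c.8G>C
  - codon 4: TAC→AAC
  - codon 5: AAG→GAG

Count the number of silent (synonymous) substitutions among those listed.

0

Codon 2: AGG (Arg) → TGG (Trp) — missense.
Codon 3: CGC (Arg) → CCC (Pro) — missense.
Codon 4: TAC (Tyr) → AAC (Asn) — missense.
Codon 5: AAG (Lys) → GAG (Glu) — missense.
Synonymous: 0 of 4.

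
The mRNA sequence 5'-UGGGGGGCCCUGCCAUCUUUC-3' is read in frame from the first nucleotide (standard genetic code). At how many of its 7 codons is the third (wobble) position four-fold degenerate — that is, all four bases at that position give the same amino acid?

5

Codon 1 UGG (Trp): third position 1-fold.
Codon 2 GGG (Gly): third position 4-fold.
Codon 3 GCC (Ala): third position 4-fold.
Codon 4 CUG (Leu): third position 4-fold.
Codon 5 CCA (Pro): third position 4-fold.
Codon 6 UCU (Ser): third position 4-fold.
Codon 7 UUC (Phe): third position 2-fold.
Four-fold degenerate third positions: 5.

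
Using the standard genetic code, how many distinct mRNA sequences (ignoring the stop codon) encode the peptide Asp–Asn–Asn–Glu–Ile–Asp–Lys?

Asp: 2 codons.
Asn: 2 codons.
Asn: 2 codons.
Glu: 2 codons.
Ile: 3 codons.
Asp: 2 codons.
Lys: 2 codons.
2 × 2 × 2 × 2 × 3 × 2 × 2 = 192.

192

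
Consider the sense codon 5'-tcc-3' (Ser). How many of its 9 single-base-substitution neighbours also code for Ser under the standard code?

Position 1: none → 0 synonymous.
Position 2: none → 0 synonymous.
Position 3: TCT, TCA, TCG → 3 synonymous.
Total: 0 + 0 + 3 = 3.

3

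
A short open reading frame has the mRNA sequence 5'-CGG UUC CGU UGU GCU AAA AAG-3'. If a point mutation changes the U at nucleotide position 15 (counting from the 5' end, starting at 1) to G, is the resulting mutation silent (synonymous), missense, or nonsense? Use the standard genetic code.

Position 15 falls in codon 5: GCU → Ala.
After the substitution the codon is GCG → Ala.
Both encode Ala, so the change is synonymous.

silent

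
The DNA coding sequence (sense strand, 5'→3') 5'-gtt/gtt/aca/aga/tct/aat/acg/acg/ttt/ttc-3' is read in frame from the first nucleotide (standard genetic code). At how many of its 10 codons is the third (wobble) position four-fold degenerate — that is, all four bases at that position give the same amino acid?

6

Codon 1 GTT (Val): third position 4-fold.
Codon 2 GTT (Val): third position 4-fold.
Codon 3 ACA (Thr): third position 4-fold.
Codon 4 AGA (Arg): third position 2-fold.
Codon 5 TCT (Ser): third position 4-fold.
Codon 6 AAT (Asn): third position 2-fold.
Codon 7 ACG (Thr): third position 4-fold.
Codon 8 ACG (Thr): third position 4-fold.
Codon 9 TTT (Phe): third position 2-fold.
Codon 10 TTC (Phe): third position 2-fold.
Four-fold degenerate third positions: 6.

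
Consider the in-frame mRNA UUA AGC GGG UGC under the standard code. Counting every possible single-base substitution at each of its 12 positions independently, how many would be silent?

Codon 1 (UUA, Leu): 2 synonymous substitutions.
Codon 2 (AGC, Ser): 1 synonymous substitution.
Codon 3 (GGG, Gly): 3 synonymous substitutions.
Codon 4 (UGC, Cys): 1 synonymous substitution.
Total: 2 + 1 + 3 + 1 = 7.

7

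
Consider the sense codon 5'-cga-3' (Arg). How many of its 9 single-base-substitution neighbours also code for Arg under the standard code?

Position 1: AGA → 1 synonymous.
Position 2: none → 0 synonymous.
Position 3: CGU, CGC, CGG → 3 synonymous.
Total: 1 + 0 + 3 = 4.

4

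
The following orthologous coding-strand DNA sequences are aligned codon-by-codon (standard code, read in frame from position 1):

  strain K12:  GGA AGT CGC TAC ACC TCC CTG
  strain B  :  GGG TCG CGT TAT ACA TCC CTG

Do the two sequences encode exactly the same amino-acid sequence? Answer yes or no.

Codon 1: GGA Gly / GGG Gly — synonymous.
Codon 2: AGT Ser / TCG Ser — synonymous.
Codon 3: CGC Arg / CGT Arg — synonymous.
Codon 4: TAC Tyr / TAT Tyr — synonymous.
Codon 5: ACC Thr / ACA Thr — synonymous.
Codon 6: TCC Ser / TCC Ser — identical.
Codon 7: CTG Leu / CTG Leu — identical.
Nonsynonymous differences: 0 → same protein.

yes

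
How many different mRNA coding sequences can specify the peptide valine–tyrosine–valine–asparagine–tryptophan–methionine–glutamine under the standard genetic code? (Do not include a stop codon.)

Val: 4 codons.
Tyr: 2 codons.
Val: 4 codons.
Asn: 2 codons.
Trp: 1 codon.
Met: 1 codon.
Gln: 2 codons.
4 × 2 × 4 × 2 × 1 × 1 × 2 = 128.

128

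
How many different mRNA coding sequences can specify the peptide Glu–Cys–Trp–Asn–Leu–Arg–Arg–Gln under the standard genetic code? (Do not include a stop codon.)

3456

Glu: 2 codons.
Cys: 2 codons.
Trp: 1 codon.
Asn: 2 codons.
Leu: 6 codons.
Arg: 6 codons.
Arg: 6 codons.
Gln: 2 codons.
2 × 2 × 1 × 2 × 6 × 6 × 6 × 2 = 3456.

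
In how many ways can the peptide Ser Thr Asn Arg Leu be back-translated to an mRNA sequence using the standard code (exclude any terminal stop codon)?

1728

Ser: 6 codons.
Thr: 4 codons.
Asn: 2 codons.
Arg: 6 codons.
Leu: 6 codons.
6 × 4 × 2 × 6 × 6 = 1728.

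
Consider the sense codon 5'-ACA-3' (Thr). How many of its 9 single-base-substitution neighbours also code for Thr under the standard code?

3

Position 1: none → 0 synonymous.
Position 2: none → 0 synonymous.
Position 3: ACT, ACC, ACG → 3 synonymous.
Total: 0 + 0 + 3 = 3.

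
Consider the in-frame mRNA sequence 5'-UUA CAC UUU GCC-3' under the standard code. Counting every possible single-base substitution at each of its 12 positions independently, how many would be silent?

7

Codon 1 (UUA, Leu): 2 synonymous substitutions.
Codon 2 (CAC, His): 1 synonymous substitution.
Codon 3 (UUU, Phe): 1 synonymous substitution.
Codon 4 (GCC, Ala): 3 synonymous substitutions.
Total: 2 + 1 + 1 + 3 = 7.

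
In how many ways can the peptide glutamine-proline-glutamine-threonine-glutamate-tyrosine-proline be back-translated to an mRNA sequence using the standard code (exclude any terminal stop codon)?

Gln: 2 codons.
Pro: 4 codons.
Gln: 2 codons.
Thr: 4 codons.
Glu: 2 codons.
Tyr: 2 codons.
Pro: 4 codons.
2 × 4 × 2 × 4 × 2 × 2 × 4 = 1024.

1024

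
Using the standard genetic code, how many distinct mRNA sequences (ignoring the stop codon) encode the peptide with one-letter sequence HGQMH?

32

His: 2 codons.
Gly: 4 codons.
Gln: 2 codons.
Met: 1 codon.
His: 2 codons.
2 × 4 × 2 × 1 × 2 = 32.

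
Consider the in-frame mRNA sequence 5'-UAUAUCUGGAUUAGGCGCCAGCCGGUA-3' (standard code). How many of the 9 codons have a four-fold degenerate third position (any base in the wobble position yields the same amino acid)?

Codon 1 UAU (Tyr): third position 2-fold.
Codon 2 AUC (Ile): third position 3-fold.
Codon 3 UGG (Trp): third position 1-fold.
Codon 4 AUU (Ile): third position 3-fold.
Codon 5 AGG (Arg): third position 2-fold.
Codon 6 CGC (Arg): third position 4-fold.
Codon 7 CAG (Gln): third position 2-fold.
Codon 8 CCG (Pro): third position 4-fold.
Codon 9 GUA (Val): third position 4-fold.
Four-fold degenerate third positions: 3.

3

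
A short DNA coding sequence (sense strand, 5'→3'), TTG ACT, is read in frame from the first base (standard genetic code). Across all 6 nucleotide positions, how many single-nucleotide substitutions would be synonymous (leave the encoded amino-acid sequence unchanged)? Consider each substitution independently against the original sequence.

5

Codon 1 (TTG, Leu): 2 synonymous substitutions.
Codon 2 (ACT, Thr): 3 synonymous substitutions.
Total: 2 + 3 = 5.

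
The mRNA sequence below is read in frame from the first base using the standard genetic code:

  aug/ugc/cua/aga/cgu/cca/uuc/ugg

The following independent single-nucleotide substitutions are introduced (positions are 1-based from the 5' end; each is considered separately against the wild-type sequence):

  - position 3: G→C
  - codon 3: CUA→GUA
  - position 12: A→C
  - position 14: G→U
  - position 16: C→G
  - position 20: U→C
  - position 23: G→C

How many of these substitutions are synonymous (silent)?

Codon 1: AUG (Met) → AUC (Ile) — missense.
Codon 3: CUA (Leu) → GUA (Val) — missense.
Codon 4: AGA (Arg) → AGC (Ser) — missense.
Codon 5: CGU (Arg) → CUU (Leu) — missense.
Codon 6: CCA (Pro) → GCA (Ala) — missense.
Codon 7: UUC (Phe) → UCC (Ser) — missense.
Codon 8: UGG (Trp) → UCG (Ser) — missense.
Synonymous: 0 of 7.

0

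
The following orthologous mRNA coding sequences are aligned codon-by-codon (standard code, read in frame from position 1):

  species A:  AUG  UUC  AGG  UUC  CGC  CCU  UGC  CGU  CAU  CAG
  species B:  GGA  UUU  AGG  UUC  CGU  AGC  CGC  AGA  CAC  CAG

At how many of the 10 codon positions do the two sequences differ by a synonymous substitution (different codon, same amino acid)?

Codon 1: AUG Met / GGA Gly — nonsynonymous.
Codon 2: UUC Phe / UUU Phe — synonymous.
Codon 3: AGG Arg / AGG Arg — identical.
Codon 4: UUC Phe / UUC Phe — identical.
Codon 5: CGC Arg / CGU Arg — synonymous.
Codon 6: CCU Pro / AGC Ser — nonsynonymous.
Codon 7: UGC Cys / CGC Arg — nonsynonymous.
Codon 8: CGU Arg / AGA Arg — synonymous.
Codon 9: CAU His / CAC His — synonymous.
Codon 10: CAG Gln / CAG Gln — identical.
Synonymous differences: 4.

4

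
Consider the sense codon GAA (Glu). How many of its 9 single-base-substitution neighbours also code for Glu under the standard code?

Position 1: none → 0 synonymous.
Position 2: none → 0 synonymous.
Position 3: GAG → 1 synonymous.
Total: 0 + 0 + 1 = 1.

1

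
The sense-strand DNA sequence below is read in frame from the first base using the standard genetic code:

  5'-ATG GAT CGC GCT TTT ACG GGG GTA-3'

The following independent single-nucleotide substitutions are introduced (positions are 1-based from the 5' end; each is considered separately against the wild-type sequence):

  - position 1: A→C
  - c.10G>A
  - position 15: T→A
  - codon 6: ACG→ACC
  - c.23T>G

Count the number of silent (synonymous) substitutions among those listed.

1

Codon 1: ATG (Met) → CTG (Leu) — missense.
Codon 4: GCT (Ala) → ACT (Thr) — missense.
Codon 5: TTT (Phe) → TTA (Leu) — missense.
Codon 6: ACG (Thr) → ACC (Thr) — synonymous.
Codon 8: GTA (Val) → GGA (Gly) — missense.
Synonymous: 1 of 5.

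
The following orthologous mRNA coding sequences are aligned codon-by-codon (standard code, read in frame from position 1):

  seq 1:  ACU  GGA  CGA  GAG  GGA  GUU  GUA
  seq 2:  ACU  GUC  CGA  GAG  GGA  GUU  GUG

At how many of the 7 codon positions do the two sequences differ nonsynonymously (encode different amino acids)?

1

Codon 1: ACU Thr / ACU Thr — identical.
Codon 2: GGA Gly / GUC Val — nonsynonymous.
Codon 3: CGA Arg / CGA Arg — identical.
Codon 4: GAG Glu / GAG Glu — identical.
Codon 5: GGA Gly / GGA Gly — identical.
Codon 6: GUU Val / GUU Val — identical.
Codon 7: GUA Val / GUG Val — synonymous.
Nonsynonymous differences: 1.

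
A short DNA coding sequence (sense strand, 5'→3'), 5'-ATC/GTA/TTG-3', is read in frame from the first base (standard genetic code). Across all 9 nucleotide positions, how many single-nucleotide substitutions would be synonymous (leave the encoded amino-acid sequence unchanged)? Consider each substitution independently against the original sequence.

7

Codon 1 (ATC, Ile): 2 synonymous substitutions.
Codon 2 (GTA, Val): 3 synonymous substitutions.
Codon 3 (TTG, Leu): 2 synonymous substitutions.
Total: 2 + 3 + 2 = 7.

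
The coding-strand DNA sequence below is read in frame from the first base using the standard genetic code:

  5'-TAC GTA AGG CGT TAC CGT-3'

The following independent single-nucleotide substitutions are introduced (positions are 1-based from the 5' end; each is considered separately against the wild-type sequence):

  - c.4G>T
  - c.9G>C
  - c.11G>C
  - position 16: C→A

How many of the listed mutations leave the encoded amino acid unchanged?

0

Codon 2: GTA (Val) → TTA (Leu) — missense.
Codon 3: AGG (Arg) → AGC (Ser) — missense.
Codon 4: CGT (Arg) → CCT (Pro) — missense.
Codon 6: CGT (Arg) → AGT (Ser) — missense.
Synonymous: 0 of 4.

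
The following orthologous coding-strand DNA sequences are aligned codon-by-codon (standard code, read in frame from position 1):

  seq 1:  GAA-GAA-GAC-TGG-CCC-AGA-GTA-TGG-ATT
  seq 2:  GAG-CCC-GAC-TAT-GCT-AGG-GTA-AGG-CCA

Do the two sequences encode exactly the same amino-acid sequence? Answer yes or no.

no

Codon 1: GAA Glu / GAG Glu — synonymous.
Codon 2: GAA Glu / CCC Pro — nonsynonymous.
Codon 3: GAC Asp / GAC Asp — identical.
Codon 4: TGG Trp / TAT Tyr — nonsynonymous.
Codon 5: CCC Pro / GCT Ala — nonsynonymous.
Codon 6: AGA Arg / AGG Arg — synonymous.
Codon 7: GTA Val / GTA Val — identical.
Codon 8: TGG Trp / AGG Arg — nonsynonymous.
Codon 9: ATT Ile / CCA Pro — nonsynonymous.
Nonsynonymous differences: 5 → different protein.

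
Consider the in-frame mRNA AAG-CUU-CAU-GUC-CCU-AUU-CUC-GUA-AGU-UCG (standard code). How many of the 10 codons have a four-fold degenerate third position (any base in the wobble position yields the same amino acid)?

Codon 1 AAG (Lys): third position 2-fold.
Codon 2 CUU (Leu): third position 4-fold.
Codon 3 CAU (His): third position 2-fold.
Codon 4 GUC (Val): third position 4-fold.
Codon 5 CCU (Pro): third position 4-fold.
Codon 6 AUU (Ile): third position 3-fold.
Codon 7 CUC (Leu): third position 4-fold.
Codon 8 GUA (Val): third position 4-fold.
Codon 9 AGU (Ser): third position 2-fold.
Codon 10 UCG (Ser): third position 4-fold.
Four-fold degenerate third positions: 6.

6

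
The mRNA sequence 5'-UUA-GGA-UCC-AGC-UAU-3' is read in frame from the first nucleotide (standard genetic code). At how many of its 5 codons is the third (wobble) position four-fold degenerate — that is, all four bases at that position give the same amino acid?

2

Codon 1 UUA (Leu): third position 2-fold.
Codon 2 GGA (Gly): third position 4-fold.
Codon 3 UCC (Ser): third position 4-fold.
Codon 4 AGC (Ser): third position 2-fold.
Codon 5 UAU (Tyr): third position 2-fold.
Four-fold degenerate third positions: 2.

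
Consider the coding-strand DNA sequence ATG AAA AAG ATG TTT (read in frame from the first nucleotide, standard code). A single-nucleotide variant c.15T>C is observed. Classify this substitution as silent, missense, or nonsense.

silent

Position 15 falls in codon 5: TTT → Phe.
After the substitution the codon is TTC → Phe.
Both encode Phe, so the change is synonymous.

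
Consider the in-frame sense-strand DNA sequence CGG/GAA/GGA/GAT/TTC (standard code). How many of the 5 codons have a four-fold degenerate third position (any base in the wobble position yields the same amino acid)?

2

Codon 1 CGG (Arg): third position 4-fold.
Codon 2 GAA (Glu): third position 2-fold.
Codon 3 GGA (Gly): third position 4-fold.
Codon 4 GAT (Asp): third position 2-fold.
Codon 5 TTC (Phe): third position 2-fold.
Four-fold degenerate third positions: 2.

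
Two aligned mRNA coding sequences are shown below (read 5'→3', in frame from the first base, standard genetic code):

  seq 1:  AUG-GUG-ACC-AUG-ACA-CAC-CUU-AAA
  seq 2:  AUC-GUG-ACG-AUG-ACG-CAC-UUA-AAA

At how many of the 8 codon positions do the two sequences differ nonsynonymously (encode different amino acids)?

Codon 1: AUG Met / AUC Ile — nonsynonymous.
Codon 2: GUG Val / GUG Val — identical.
Codon 3: ACC Thr / ACG Thr — synonymous.
Codon 4: AUG Met / AUG Met — identical.
Codon 5: ACA Thr / ACG Thr — synonymous.
Codon 6: CAC His / CAC His — identical.
Codon 7: CUU Leu / UUA Leu — synonymous.
Codon 8: AAA Lys / AAA Lys — identical.
Nonsynonymous differences: 1.

1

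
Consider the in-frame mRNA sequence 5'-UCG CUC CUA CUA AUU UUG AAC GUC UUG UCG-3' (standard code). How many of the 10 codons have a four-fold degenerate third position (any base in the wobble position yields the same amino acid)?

6

Codon 1 UCG (Ser): third position 4-fold.
Codon 2 CUC (Leu): third position 4-fold.
Codon 3 CUA (Leu): third position 4-fold.
Codon 4 CUA (Leu): third position 4-fold.
Codon 5 AUU (Ile): third position 3-fold.
Codon 6 UUG (Leu): third position 2-fold.
Codon 7 AAC (Asn): third position 2-fold.
Codon 8 GUC (Val): third position 4-fold.
Codon 9 UUG (Leu): third position 2-fold.
Codon 10 UCG (Ser): third position 4-fold.
Four-fold degenerate third positions: 6.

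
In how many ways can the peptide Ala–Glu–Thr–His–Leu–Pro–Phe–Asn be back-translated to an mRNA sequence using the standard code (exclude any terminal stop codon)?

Ala: 4 codons.
Glu: 2 codons.
Thr: 4 codons.
His: 2 codons.
Leu: 6 codons.
Pro: 4 codons.
Phe: 2 codons.
Asn: 2 codons.
4 × 2 × 4 × 2 × 6 × 4 × 2 × 2 = 6144.

6144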